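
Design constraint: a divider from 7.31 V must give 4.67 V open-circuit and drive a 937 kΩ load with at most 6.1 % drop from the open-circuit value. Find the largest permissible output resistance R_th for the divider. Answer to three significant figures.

R_th ≤ 60.9 kΩ

Loading drop = R_th/(R_th + R_L) ≤ 0.0610, so R_th ≤ R_L · ε/(1−ε) = 937 kΩ × 0.0610/0.9390 = 60.9 kΩ.
(Any R1, R2 with R2/(R1+R2) = 0.639 and R1‖R2 ≤ 60.9 kΩ will meet the spec.)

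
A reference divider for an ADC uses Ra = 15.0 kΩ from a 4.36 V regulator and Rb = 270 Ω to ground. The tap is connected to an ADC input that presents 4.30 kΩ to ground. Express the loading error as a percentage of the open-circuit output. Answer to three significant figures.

The divider's output (Thévenin) resistance is Ra‖Rb = 265.2 Ω.
Fractional drop under load = R_th/(R_th + R_L) = 265.2 / (265.2 + 4300) = 0.05810.
So the output falls by 5.81 %.

5.81 %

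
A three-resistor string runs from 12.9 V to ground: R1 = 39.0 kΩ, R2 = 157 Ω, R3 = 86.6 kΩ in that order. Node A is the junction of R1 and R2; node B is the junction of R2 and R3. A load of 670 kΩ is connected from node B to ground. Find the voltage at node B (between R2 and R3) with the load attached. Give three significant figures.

At node B, R3 is in parallel with the load: R3‖R_L = 76690 Ω.
Below node A the resistance is R2 + (R3‖R_L) = 76840 Ω, so V_A = 12.9 × 76840/115800 = 8.557 V.
Then V_B = V_A × (R3‖R_L)/(R2 + R3‖R_L) = 8.557 × 76690/76840 = 8.54 V.

V ≈ 8.54 V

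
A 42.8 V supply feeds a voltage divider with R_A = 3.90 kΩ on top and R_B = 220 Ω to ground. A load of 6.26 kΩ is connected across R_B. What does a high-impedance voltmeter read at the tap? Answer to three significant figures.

V_out ≈ 2.21 V

The load sits in parallel with R_B: R_B‖R_L = (220 × 6260) / (220 + 6260) = 212.5 Ω.
V_out = 42.8 × 212.5 / (3900 + 212.5) = 42.8 × 212.5/4113 = 2.21 V.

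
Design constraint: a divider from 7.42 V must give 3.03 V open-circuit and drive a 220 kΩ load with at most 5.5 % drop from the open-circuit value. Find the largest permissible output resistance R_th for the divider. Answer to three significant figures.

Loading drop = R_th/(R_th + R_L) ≤ 0.0550, so R_th ≤ R_L · ε/(1−ε) = 220 kΩ × 0.0550/0.9450 = 12.8 kΩ.
(Any R1, R2 with R2/(R1+R2) = 0.408 and R1‖R2 ≤ 12.8 kΩ will meet the spec.)

R_th ≤ 12.8 kΩ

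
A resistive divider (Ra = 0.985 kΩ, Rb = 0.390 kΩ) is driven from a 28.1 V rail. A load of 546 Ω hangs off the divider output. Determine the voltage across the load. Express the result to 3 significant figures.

V_out ≈ 5.27 V

The load sits in parallel with Rb: Rb‖R_L = (390 × 546) / (390 + 546) = 227.5 Ω.
V_out = 28.1 × 227.5 / (985 + 227.5) = 28.1 × 227.5/1212 = 5.27 V.
(Unloaded it would have been 7.97 V.)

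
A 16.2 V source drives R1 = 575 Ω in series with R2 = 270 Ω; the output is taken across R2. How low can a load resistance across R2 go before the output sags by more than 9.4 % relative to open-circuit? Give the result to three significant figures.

R_L(min) ≈ 1.77 kΩ

Output resistance R_th = R1‖R2 = (575 × 270)/845.0 = 183.7 Ω.
The fractional drop is R_th/(R_th + R_L); requiring this ≤ 0.0940 gives R_L ≥ R_th(1/0.0940 − 1) = 183.7 × 9.638 = 1.77 kΩ.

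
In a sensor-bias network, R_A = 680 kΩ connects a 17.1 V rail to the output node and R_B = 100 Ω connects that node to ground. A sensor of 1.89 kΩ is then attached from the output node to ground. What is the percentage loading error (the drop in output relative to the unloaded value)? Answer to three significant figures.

The divider's output (Thévenin) resistance is R_A‖R_B = 99.99 Ω.
Fractional drop under load = R_th/(R_th + R_L) = 99.99 / (99.99 + 1890) = 0.05024.
So the output falls by 5.02 %.

5.02 %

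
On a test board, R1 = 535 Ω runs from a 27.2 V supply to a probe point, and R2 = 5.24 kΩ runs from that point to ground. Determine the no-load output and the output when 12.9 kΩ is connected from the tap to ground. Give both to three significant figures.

Unloaded: 24.7 V; loaded: 23.8 V

Open-circuit: V = 27.2 × 5240/(535 + 5240) = 24.7 V.
With the load, R2 becomes R2‖R_L = 3726 Ω, so V = 27.2 × 3726/4261 = 23.8 V.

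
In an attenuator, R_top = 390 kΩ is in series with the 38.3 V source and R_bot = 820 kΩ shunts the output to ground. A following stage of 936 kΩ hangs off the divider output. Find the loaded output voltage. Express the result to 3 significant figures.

The load sits in parallel with R_bot: R_bot‖R_L = (820 × 936) / (820 + 936) = 437.1 kΩ.
V_out = 38.3 × 437.1 / (390 + 437.1) = 38.3 × 437.1/827.1 = 20.2 V.
(Unloaded it would have been 26.0 V.)

V_out ≈ 20.2 V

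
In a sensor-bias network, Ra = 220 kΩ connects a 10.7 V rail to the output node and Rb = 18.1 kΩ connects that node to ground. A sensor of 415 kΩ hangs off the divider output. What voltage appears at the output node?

The load sits in parallel with Rb: Rb‖R_L = (18.1 × 415) / (18.1 + 415) = 17.34 kΩ.
V_out = 10.7 × 17.34 / (220 + 17.34) = 10.7 × 17.34/237.3 = 0.782 V.
(Unloaded it would have been 0.813 V.)

V_out ≈ 0.782 V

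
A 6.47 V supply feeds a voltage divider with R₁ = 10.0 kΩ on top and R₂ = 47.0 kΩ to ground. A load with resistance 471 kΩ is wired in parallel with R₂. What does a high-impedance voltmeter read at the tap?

V_out ≈ 5.24 V

The load sits in parallel with R₂: R₂‖R_L = (47.0 × 471) / (47.0 + 471) = 42.74 kΩ.
V_out = 6.47 × 42.74 / (10.0 + 42.74) = 6.47 × 42.74/52.74 = 5.24 V.
(Unloaded it would have been 5.33 V.)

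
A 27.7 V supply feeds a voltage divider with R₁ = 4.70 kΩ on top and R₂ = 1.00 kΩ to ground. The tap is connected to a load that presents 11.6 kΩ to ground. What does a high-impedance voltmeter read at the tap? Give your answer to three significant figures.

V_out ≈ 4.54 V

The load sits in parallel with R₂: R₂‖R_L = (1.00 × 11.6) / (1.00 + 11.6) = 0.9206 kΩ.
V_out = 27.7 × 0.9206 / (4.70 + 0.9206) = 27.7 × 0.9206/5.621 = 4.54 V.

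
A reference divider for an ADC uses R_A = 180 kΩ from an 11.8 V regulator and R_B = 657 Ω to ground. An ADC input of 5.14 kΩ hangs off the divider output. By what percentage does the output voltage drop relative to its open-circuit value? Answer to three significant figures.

11.3 %

Unloaded V = 11.8 × 657/180700 = 0.042913 V.
Loaded: R_B‖R_L = 582.5 Ω, giving V = 11.8 × 582.5/180600 = 0.038065 V.
Drop = (0.042913 − 0.038065) / 0.042913 = 11.3 %.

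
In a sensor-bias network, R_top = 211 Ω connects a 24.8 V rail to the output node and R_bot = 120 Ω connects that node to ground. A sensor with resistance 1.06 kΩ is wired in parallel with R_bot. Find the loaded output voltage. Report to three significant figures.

V_out ≈ 8.39 V

The load sits in parallel with R_bot: R_bot‖R_L = (120 × 1060) / (120 + 1060) = 107.8 Ω.
V_out = 24.8 × 107.8 / (211 + 107.8) = 24.8 × 107.8/318.8 = 8.39 V.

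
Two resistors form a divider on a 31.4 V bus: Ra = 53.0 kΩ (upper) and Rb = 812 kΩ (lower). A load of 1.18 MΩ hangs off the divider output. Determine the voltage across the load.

V_out ≈ 28.3 V

The load sits in parallel with Rb: Rb‖R_L = (812 × 1180) / (812 + 1180) = 481.0 kΩ.
V_out = 31.4 × 481.0 / (53.0 + 481.0) = 31.4 × 481.0/534.0 = 28.3 V.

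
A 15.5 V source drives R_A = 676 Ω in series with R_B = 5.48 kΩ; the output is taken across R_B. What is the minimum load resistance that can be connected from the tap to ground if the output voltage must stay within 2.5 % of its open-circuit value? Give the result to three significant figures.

R_L(min) ≈ 23.5 kΩ

Output resistance R_th = R_A‖R_B = (676 × 5480)/6156 = 601.8 Ω.
The fractional drop is R_th/(R_th + R_L); requiring this ≤ 0.0250 gives R_L ≥ R_th(1/0.0250 − 1) = 601.8 × 39.00 = 23.5 kΩ.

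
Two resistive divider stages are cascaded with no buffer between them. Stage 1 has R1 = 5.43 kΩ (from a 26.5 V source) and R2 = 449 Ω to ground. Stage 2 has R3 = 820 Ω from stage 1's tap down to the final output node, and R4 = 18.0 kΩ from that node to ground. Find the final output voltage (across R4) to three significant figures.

V_out ≈ 1.89 V

Stage 2 presents R3+R4 = 18820 Ω as a load on stage 1's tap.
Stage 1's lower leg becomes R2‖(R3+R4) = 438.5 Ω, so V_mid = 26.5 × 438.5/5869 = 1.980 V.
Stage 2 is itself unloaded: V_out = V_mid × R4/(R3+R4) = 1.980 × 18000/18820 = 1.89 V.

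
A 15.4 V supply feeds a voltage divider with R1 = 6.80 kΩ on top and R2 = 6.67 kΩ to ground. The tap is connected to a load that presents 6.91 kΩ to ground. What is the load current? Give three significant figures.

R2‖R_L = 3.394 kΩ; V_out = 15.4 × 3.394/10.19 = 5.127 V.
I_L = V_out / R_L = 5.127 / 6.91 kΩ = 0.742 mA.

I_L ≈ 0.742 mA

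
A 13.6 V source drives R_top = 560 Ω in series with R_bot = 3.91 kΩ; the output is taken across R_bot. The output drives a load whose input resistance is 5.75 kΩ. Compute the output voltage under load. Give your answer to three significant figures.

The load sits in parallel with R_bot: R_bot‖R_L = (3910 × 5750) / (3910 + 5750) = 2327 Ω.
V_out = 13.6 × 2327 / (560 + 2327) = 13.6 × 2327/2887 = 11.0 V.

V_out ≈ 11.0 V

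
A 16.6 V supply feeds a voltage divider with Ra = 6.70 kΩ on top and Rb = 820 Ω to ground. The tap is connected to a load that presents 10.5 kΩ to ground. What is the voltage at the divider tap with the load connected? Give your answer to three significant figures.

V_out ≈ 1.69 V

The load sits in parallel with Rb: Rb‖R_L = (820 × 10500) / (820 + 10500) = 760.6 Ω.
V_out = 16.6 × 760.6 / (6700 + 760.6) = 16.6 × 760.6/7461 = 1.69 V.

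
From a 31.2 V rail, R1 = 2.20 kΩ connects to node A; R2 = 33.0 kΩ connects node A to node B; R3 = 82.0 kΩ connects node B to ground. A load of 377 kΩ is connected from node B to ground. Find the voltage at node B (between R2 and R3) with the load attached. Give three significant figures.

V ≈ 20.5 V

At node B, R3 is in parallel with the load: R3‖R_L = 67.35 kΩ.
Below node A the resistance is R2 + (R3‖R_L) = 100.4 kΩ, so V_A = 31.2 × 100.4/102.6 = 30.53 V.
Then V_B = V_A × (R3‖R_L)/(R2 + R3‖R_L) = 30.53 × 67.35/100.4 = 20.5 V.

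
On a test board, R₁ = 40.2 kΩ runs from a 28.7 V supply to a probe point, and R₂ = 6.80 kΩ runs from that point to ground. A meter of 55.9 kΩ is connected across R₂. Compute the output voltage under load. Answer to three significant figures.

The load sits in parallel with R₂: R₂‖R_L = (6.80 × 55.9) / (6.80 + 55.9) = 6.063 kΩ.
V_out = 28.7 × 6.063 / (40.2 + 6.063) = 28.7 × 6.063/46.26 = 3.76 V.
(Unloaded it would have been 4.15 V.)

V_out ≈ 3.76 V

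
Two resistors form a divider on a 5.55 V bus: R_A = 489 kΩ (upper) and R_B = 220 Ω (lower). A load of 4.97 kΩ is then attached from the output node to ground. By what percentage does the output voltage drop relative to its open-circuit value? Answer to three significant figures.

4.24 %

The divider's output (Thévenin) resistance is R_A‖R_B = 219.9 Ω.
Fractional drop under load = R_th/(R_th + R_L) = 219.9 / (219.9 + 4970) = 0.04237.
So the output falls by 4.24 %.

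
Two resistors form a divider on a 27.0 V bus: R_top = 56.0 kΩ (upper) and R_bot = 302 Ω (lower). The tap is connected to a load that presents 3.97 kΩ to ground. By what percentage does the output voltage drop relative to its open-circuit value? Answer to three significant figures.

7.03 %

The divider's output (Thévenin) resistance is R_top‖R_bot = 300.4 Ω.
Fractional drop under load = R_th/(R_th + R_L) = 300.4 / (300.4 + 3970) = 0.07034.
So the output falls by 7.03 %.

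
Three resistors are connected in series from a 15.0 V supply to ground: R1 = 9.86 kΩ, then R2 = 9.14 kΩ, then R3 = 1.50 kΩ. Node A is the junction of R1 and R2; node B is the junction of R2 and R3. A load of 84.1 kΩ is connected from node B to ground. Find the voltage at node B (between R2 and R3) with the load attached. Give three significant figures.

At node B, R3 is in parallel with the load: R3‖R_L = 1.474 kΩ.
Below node A the resistance is R2 + (R3‖R_L) = 10.61 kΩ, so V_A = 15.0 × 10.61/20.47 = 7.776 V.
Then V_B = V_A × (R3‖R_L)/(R2 + R3‖R_L) = 7.776 × 1.474/10.61 = 1.08 V.

V ≈ 1.08 V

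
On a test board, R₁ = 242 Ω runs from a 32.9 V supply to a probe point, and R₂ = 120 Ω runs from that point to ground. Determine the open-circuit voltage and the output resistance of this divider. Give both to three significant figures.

V_th is the open-circuit tap voltage: 32.9 × 120/(242 + 120) = 10.9 V.
With the supply zeroed, R₁ and R₂ appear in parallel from the tap: R_th = R₁‖R₂ = (242 × 120)/362.0 = 80.2 Ω.

V_th = 10.9 V, R_th = 80.2 Ω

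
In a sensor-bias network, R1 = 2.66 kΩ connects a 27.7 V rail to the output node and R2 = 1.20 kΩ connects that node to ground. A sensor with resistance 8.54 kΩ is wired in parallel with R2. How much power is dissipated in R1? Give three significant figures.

Total resistance from the source is R1 + (R2‖R_L) = 3.712 kΩ, so I = 27.7/3.712 kΩ = 7.462 mA.
P = I²·R1 = (7.462 mA)² × 2.66 kΩ = 148 mW.

P ≈ 148 mW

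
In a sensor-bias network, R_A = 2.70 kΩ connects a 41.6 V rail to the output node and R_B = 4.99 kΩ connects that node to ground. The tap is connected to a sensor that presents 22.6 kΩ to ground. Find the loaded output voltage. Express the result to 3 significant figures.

V_out ≈ 25.1 V

The load sits in parallel with R_B: R_B‖R_L = (4.99 × 22.6) / (4.99 + 22.6) = 4.087 kΩ.
V_out = 41.6 × 4.087 / (2.70 + 4.087) = 41.6 × 4.087/6.787 = 25.1 V.
(Unloaded it would have been 27.0 V.)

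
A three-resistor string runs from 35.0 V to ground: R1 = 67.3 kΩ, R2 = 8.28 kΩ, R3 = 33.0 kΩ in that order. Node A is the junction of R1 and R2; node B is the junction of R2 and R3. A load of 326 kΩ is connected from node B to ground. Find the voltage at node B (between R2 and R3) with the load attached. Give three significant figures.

At node B, R3 is in parallel with the load: R3‖R_L = 29.97 kΩ.
Below node A the resistance is R2 + (R3‖R_L) = 38.25 kΩ, so V_A = 35.0 × 38.25/105.5 = 12.68 V.
Then V_B = V_A × (R3‖R_L)/(R2 + R3‖R_L) = 12.68 × 29.97/38.25 = 9.94 V.

V ≈ 9.94 V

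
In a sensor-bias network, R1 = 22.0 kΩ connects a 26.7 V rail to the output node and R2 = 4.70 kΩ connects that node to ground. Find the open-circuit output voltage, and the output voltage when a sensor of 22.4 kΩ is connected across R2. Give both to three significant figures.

Open-circuit: V = 26.7 × 4.70/(22.0 + 4.70) = 4.70 V.
With the load, R2 becomes R2‖R_L = 3.885 kΩ, so V = 26.7 × 3.885/25.88 = 4.01 V.

Unloaded: 4.70 V; loaded: 4.01 V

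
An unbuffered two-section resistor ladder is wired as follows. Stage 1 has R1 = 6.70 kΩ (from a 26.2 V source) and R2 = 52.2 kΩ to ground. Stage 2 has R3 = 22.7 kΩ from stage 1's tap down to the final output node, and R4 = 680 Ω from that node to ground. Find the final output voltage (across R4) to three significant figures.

Stage 2 presents R3+R4 = 23380 Ω as a load on stage 1's tap.
Stage 1's lower leg becomes R2‖(R3+R4) = 16150 Ω, so V_mid = 26.2 × 16150/22850 = 18.52 V.
Stage 2 is itself unloaded: V_out = V_mid × R4/(R3+R4) = 18.52 × 680/23380 = 0.539 V.

V_out ≈ 0.539 V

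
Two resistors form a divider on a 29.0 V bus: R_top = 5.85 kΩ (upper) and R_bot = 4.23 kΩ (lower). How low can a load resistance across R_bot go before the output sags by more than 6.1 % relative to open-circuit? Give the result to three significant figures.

Output resistance R_th = R_top‖R_bot = (5.85 × 4.23)/10.08 = 2.455 kΩ.
The fractional drop is R_th/(R_th + R_L); requiring this ≤ 0.0610 gives R_L ≥ R_th(1/0.0610 − 1) = 2.455 × 15.39 = 37.8 kΩ.

R_L(min) ≈ 37.8 kΩ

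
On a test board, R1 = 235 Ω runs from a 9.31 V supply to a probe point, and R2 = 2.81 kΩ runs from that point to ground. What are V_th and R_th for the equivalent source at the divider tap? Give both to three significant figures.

V_th = 8.59 V, R_th = 217 Ω

V_th is the open-circuit tap voltage: 9.31 × 2810/(235 + 2810) = 8.59 V.
With the supply zeroed, R1 and R2 appear in parallel from the tap: R_th = R1‖R2 = (235 × 2810)/3045 = 217 Ω.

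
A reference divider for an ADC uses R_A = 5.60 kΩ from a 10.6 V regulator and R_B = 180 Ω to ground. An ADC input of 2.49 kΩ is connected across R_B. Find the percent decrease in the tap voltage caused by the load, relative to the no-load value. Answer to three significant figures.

6.55 %

The divider's output (Thévenin) resistance is R_A‖R_B = 174.4 Ω.
Fractional drop under load = R_th/(R_th + R_L) = 174.4 / (174.4 + 2490) = 0.06545.
So the output falls by 6.55 %.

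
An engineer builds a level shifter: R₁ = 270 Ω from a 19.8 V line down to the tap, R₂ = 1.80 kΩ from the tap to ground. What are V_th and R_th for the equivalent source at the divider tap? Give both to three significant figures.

V_th = 17.2 V, R_th = 235 Ω

V_th is the open-circuit tap voltage: 19.8 × 1800/(270 + 1800) = 17.2 V.
With the supply zeroed, R₁ and R₂ appear in parallel from the tap: R_th = R₁‖R₂ = (270 × 1800)/2070 = 235 Ω.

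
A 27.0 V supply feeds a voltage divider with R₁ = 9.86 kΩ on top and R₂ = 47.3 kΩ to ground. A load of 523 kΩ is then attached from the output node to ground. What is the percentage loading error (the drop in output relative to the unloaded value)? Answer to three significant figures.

The divider's output (Thévenin) resistance is R₁‖R₂ = 8.159 kΩ.
Fractional drop under load = R_th/(R_th + R_L) = 8.159 / (8.159 + 523) = 0.01536.
So the output falls by 1.54 %.

1.54 %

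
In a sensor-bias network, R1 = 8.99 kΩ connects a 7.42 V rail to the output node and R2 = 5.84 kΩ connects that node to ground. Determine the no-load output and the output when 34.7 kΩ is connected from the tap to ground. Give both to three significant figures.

Unloaded: 2.92 V; loaded: 2.65 V

Open-circuit: V = 7.42 × 5.84/(8.99 + 5.84) = 2.92 V.
With the load, R2 becomes R2‖R_L = 4.999 kΩ, so V = 7.42 × 4.999/13.99 = 2.65 V.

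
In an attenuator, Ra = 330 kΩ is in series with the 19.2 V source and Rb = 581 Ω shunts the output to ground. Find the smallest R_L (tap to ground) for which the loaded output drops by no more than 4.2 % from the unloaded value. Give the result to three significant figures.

R_L(min) ≈ 13.2 kΩ

Output resistance R_th = Ra‖Rb = (330000 × 581)/330600 = 580.0 Ω.
The fractional drop is R_th/(R_th + R_L); requiring this ≤ 0.0420 gives R_L ≥ R_th(1/0.0420 − 1) = 580.0 × 22.81 = 13.2 kΩ.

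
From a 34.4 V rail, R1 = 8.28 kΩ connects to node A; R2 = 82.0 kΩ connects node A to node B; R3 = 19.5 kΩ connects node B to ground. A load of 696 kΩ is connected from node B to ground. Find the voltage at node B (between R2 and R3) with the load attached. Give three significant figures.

At node B, R3 is in parallel with the load: R3‖R_L = 18.97 kΩ.
Below node A the resistance is R2 + (R3‖R_L) = 101.0 kΩ, so V_A = 34.4 × 101.0/109.2 = 31.79 V.
Then V_B = V_A × (R3‖R_L)/(R2 + R3‖R_L) = 31.79 × 18.97/101.0 = 5.97 V.

V ≈ 5.97 V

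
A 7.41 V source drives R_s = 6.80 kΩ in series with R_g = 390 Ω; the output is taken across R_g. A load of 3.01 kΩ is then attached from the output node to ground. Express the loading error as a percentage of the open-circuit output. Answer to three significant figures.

10.9 %

Unloaded V = 7.41 × 390/7190 = 0.40193 V.
Loaded: R_g‖R_L = 345.3 Ω, giving V = 7.41 × 345.3/7145 = 0.35806 V.
Drop = (0.40193 − 0.35806) / 0.40193 = 10.9 %.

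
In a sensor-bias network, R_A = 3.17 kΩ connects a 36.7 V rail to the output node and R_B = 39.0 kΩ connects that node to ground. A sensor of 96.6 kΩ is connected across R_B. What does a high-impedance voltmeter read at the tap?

V_out ≈ 32.9 V

The load sits in parallel with R_B: R_B‖R_L = (39.0 × 96.6) / (39.0 + 96.6) = 27.78 kΩ.
V_out = 36.7 × 27.78 / (3.17 + 27.78) = 36.7 × 27.78/30.95 = 32.9 V.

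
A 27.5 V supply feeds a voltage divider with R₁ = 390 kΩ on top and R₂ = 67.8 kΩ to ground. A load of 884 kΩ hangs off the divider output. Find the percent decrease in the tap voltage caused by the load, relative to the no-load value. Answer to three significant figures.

6.13 %

The divider's output (Thévenin) resistance is R₁‖R₂ = 57.76 kΩ.
Fractional drop under load = R_th/(R_th + R_L) = 57.76 / (57.76 + 884) = 0.06133.
So the output falls by 6.13 %.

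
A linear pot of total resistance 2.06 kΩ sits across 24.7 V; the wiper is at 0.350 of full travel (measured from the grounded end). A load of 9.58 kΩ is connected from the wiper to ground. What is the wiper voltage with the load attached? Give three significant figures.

V ≈ 8.24 V

The wiper splits the pot into (1−α)R = 1339 Ω above and αR = 721.0 Ω below.
Lower section ‖ load = 670.5 Ω.
V_wiper = 24.7 × 670.5/(1339 + 670.5) = 8.24 V.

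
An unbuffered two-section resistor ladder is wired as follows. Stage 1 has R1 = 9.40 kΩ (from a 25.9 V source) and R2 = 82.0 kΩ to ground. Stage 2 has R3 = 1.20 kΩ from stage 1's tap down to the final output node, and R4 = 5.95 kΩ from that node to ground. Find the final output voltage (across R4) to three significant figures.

Stage 2 presents R3+R4 = 7.150 kΩ as a load on stage 1's tap.
Stage 1's lower leg becomes R2‖(R3+R4) = 6.577 kΩ, so V_mid = 25.9 × 6.577/15.98 = 10.66 V.
Stage 2 is itself unloaded: V_out = V_mid × R4/(R3+R4) = 10.66 × 5.95/7.150 = 8.87 V.

V_out ≈ 8.87 V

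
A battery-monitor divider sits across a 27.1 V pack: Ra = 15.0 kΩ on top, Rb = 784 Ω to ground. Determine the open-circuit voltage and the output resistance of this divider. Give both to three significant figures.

V_th = 1.35 V, R_th = 745 Ω

V_th is the open-circuit tap voltage: 27.1 × 784/(15000 + 784) = 1.35 V.
With the supply zeroed, Ra and Rb appear in parallel from the tap: R_th = Ra‖Rb = (15000 × 784)/15780 = 745 Ω.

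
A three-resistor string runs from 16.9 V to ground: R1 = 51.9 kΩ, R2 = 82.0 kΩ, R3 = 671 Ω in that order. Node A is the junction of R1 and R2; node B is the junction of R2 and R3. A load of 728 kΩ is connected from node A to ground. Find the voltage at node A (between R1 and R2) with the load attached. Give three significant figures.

Below node A the series string R2+R3 = 82670 Ω sits in parallel with the 728000 Ω load: 74240 Ω.
V_A = 16.9 × 74240/(51900 + 74240) = 9.95 V.

V ≈ 9.95 V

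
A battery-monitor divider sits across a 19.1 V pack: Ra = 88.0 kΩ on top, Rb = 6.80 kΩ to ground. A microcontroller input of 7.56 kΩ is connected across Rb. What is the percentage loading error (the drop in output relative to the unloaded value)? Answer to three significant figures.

45.5 %

The divider's output (Thévenin) resistance is Ra‖Rb = 6.312 kΩ.
Fractional drop under load = R_th/(R_th + R_L) = 6.312 / (6.312 + 7.56) = 0.4550.
So the output falls by 45.5 %.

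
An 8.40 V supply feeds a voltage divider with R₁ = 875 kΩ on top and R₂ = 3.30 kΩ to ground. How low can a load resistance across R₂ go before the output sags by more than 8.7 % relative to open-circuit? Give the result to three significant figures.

R_L(min) ≈ 34.5 kΩ

Output resistance R_th = R₁‖R₂ = (875 × 3.30)/878.3 = 3.288 kΩ.
The fractional drop is R_th/(R_th + R_L); requiring this ≤ 0.0870 gives R_L ≥ R_th(1/0.0870 − 1) = 3.288 × 10.49 = 34.5 kΩ.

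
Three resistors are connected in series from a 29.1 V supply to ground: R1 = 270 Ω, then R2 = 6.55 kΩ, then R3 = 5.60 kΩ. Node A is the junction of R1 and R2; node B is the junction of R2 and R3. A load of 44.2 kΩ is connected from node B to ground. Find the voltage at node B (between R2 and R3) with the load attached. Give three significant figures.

At node B, R3 is in parallel with the load: R3‖R_L = 4970 Ω.
Below node A the resistance is R2 + (R3‖R_L) = 11520 Ω, so V_A = 29.1 × 11520/11790 = 28.43 V.
Then V_B = V_A × (R3‖R_L)/(R2 + R3‖R_L) = 28.43 × 4970/11520 = 12.3 V.

V ≈ 12.3 V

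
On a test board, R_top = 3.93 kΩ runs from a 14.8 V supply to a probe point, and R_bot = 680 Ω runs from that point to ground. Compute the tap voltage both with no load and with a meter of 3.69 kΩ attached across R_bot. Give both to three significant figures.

Open-circuit: V = 14.8 × 680/(3930 + 680) = 2.18 V.
With the load, R_bot becomes R_bot‖R_L = 574.2 Ω, so V = 14.8 × 574.2/4504 = 1.89 V.

Unloaded: 2.18 V; loaded: 1.89 V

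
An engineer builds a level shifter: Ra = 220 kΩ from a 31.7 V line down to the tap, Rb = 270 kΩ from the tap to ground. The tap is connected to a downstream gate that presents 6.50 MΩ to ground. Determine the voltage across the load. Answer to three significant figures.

The load sits in parallel with Rb: Rb‖R_L = (270 × 6500) / (270 + 6500) = 259.2 kΩ.
V_out = 31.7 × 259.2 / (220 + 259.2) = 31.7 × 259.2/479.2 = 17.1 V.

V_out ≈ 17.1 V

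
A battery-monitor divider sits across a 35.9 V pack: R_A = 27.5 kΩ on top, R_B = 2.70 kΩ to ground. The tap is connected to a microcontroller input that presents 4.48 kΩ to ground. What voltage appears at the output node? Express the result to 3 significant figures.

V_out ≈ 2.07 V

The load sits in parallel with R_B: R_B‖R_L = (2.70 × 4.48) / (2.70 + 4.48) = 1.685 kΩ.
V_out = 35.9 × 1.685 / (27.5 + 1.685) = 35.9 × 1.685/29.18 = 2.07 V.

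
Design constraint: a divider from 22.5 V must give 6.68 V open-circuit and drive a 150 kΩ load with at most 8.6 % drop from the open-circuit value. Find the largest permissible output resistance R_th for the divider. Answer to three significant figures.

R_th ≤ 14.1 kΩ

Loading drop = R_th/(R_th + R_L) ≤ 0.0860, so R_th ≤ R_L · ε/(1−ε) = 150 kΩ × 0.0860/0.9140 = 14.1 kΩ.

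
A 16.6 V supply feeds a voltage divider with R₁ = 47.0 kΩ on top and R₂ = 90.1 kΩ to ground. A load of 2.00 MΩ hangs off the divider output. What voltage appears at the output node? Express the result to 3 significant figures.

The load sits in parallel with R₂: R₂‖R_L = (90.1 × 2000) / (90.1 + 2000) = 86.22 kΩ.
V_out = 16.6 × 86.22 / (47.0 + 86.22) = 16.6 × 86.22/133.2 = 10.7 V.

V_out ≈ 10.7 V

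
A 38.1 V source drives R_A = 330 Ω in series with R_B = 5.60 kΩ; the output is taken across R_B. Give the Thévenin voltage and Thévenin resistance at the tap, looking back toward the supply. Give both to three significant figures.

V_th = 36.0 V, R_th = 312 Ω

V_th is the open-circuit tap voltage: 38.1 × 5600/(330 + 5600) = 36.0 V.
With the supply zeroed, R_A and R_B appear in parallel from the tap: R_th = R_A‖R_B = (330 × 5600)/5930 = 312 Ω.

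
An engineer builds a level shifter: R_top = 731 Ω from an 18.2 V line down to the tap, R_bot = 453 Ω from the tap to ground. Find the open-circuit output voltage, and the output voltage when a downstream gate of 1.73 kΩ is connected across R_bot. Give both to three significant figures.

Unloaded: 6.96 V; loaded: 5.99 V

Open-circuit: V = 18.2 × 453/(731 + 453) = 6.96 V.
With the load, R_bot becomes R_bot‖R_L = 359.0 Ω, so V = 18.2 × 359.0/1090 = 5.99 V.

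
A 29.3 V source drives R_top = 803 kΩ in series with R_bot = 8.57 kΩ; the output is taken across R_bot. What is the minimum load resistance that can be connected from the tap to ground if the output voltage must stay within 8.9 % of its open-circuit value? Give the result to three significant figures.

Output resistance R_th = R_top‖R_bot = (803 × 8.57)/811.6 = 8.480 kΩ.
The fractional drop is R_th/(R_th + R_L); requiring this ≤ 0.0890 gives R_L ≥ R_th(1/0.0890 − 1) = 8.480 × 10.24 = 86.8 kΩ.

R_L(min) ≈ 86.8 kΩ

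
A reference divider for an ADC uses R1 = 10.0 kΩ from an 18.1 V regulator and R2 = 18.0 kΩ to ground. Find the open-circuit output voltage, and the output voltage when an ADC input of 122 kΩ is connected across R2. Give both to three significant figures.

Open-circuit: V = 18.1 × 18.0/(10.0 + 18.0) = 11.6 V.
With the load, R2 becomes R2‖R_L = 15.69 kΩ, so V = 18.1 × 15.69/25.69 = 11.1 V.

Unloaded: 11.6 V; loaded: 11.1 V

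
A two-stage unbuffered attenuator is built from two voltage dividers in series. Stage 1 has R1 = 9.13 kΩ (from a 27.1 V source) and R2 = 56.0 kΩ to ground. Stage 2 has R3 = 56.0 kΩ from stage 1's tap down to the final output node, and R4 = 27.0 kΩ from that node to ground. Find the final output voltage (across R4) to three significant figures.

Stage 2 presents R3+R4 = 83.00 kΩ as a load on stage 1's tap.
Stage 1's lower leg becomes R2‖(R3+R4) = 33.44 kΩ, so V_mid = 27.1 × 33.44/42.57 = 21.29 V.
Stage 2 is itself unloaded: V_out = V_mid × R4/(R3+R4) = 21.29 × 27.0/83.00 = 6.92 V.

V_out ≈ 6.92 V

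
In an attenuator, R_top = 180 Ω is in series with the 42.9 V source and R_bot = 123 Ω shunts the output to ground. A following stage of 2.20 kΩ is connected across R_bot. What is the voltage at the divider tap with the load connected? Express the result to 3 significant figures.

V_out ≈ 16.9 V

The load sits in parallel with R_bot: R_bot‖R_L = (123 × 2200) / (123 + 2200) = 116.5 Ω.
V_out = 42.9 × 116.5 / (180 + 116.5) = 42.9 × 116.5/296.5 = 16.9 V.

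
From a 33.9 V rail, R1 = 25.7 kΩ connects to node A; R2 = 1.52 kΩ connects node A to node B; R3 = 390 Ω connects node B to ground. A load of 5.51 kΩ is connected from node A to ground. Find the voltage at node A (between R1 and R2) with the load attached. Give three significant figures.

Below node A the series string R2+R3 = 1910 Ω sits in parallel with the 5510 Ω load: 1418 Ω.
V_A = 33.9 × 1418/(25700 + 1418) = 1.77 V.

V ≈ 1.77 V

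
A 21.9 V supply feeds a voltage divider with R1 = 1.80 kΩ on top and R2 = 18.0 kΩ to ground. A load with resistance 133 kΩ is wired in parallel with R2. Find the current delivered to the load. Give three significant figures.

I_L ≈ 0.148 mA

R2‖R_L = 15.85 kΩ; V_out = 21.9 × 15.85/17.65 = 19.67 V.
I_L = V_out / R_L = 19.67 / 133 kΩ = 0.148 mA.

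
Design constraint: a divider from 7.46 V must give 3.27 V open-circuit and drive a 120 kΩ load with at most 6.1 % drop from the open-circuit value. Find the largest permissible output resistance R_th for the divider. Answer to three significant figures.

R_th ≤ 7.80 kΩ

Loading drop = R_th/(R_th + R_L) ≤ 0.0610, so R_th ≤ R_L · ε/(1−ε) = 120 kΩ × 0.0610/0.9390 = 7.80 kΩ.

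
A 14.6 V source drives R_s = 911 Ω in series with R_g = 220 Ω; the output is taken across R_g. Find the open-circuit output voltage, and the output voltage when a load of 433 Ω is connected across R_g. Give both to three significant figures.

Unloaded: 2.84 V; loaded: 2.02 V

Open-circuit: V = 14.6 × 220/(911 + 220) = 2.84 V.
With the load, R_g becomes R_g‖R_L = 145.9 Ω, so V = 14.6 × 145.9/1057 = 2.02 V.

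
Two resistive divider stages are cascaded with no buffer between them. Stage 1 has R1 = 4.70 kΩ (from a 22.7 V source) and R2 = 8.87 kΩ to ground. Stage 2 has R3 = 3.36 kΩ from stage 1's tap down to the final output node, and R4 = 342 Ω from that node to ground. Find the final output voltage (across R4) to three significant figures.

V_out ≈ 0.749 V

Stage 2 presents R3+R4 = 3702 Ω as a load on stage 1's tap.
Stage 1's lower leg becomes R2‖(R3+R4) = 2612 Ω, so V_mid = 22.7 × 2612/7312 = 8.109 V.
Stage 2 is itself unloaded: V_out = V_mid × R4/(R3+R4) = 8.109 × 342/3702 = 0.749 V.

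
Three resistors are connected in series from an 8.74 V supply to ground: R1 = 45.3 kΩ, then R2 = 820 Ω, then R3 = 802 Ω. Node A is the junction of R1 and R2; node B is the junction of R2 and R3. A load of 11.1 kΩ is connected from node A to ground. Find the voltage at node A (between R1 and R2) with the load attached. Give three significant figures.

Below node A the series string R2+R3 = 1622 Ω sits in parallel with the 11100 Ω load: 1415 Ω.
V_A = 8.74 × 1415/(45300 + 1415) = 0.265 V.

V ≈ 0.265 V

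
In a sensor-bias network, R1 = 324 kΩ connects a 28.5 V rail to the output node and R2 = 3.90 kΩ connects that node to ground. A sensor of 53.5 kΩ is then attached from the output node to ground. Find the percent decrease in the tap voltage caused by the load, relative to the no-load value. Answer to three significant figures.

6.72 %

The divider's output (Thévenin) resistance is R1‖R2 = 3.854 kΩ.
Fractional drop under load = R_th/(R_th + R_L) = 3.854 / (3.854 + 53.5) = 0.06719.
So the output falls by 6.72 %.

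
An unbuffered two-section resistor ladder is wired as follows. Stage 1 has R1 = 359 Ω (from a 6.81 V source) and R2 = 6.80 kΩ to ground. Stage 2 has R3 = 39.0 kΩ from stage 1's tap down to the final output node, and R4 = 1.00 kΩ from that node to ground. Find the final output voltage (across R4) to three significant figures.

V_out ≈ 0.160 V

Stage 2 presents R3+R4 = 40000 Ω as a load on stage 1's tap.
Stage 1's lower leg becomes R2‖(R3+R4) = 5812 Ω, so V_mid = 6.81 × 5812/6171 = 6.414 V.
Stage 2 is itself unloaded: V_out = V_mid × R4/(R3+R4) = 6.414 × 1000/40000 = 0.160 V.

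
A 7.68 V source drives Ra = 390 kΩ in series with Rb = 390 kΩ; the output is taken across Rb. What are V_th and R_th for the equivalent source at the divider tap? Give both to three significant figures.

V_th is the open-circuit tap voltage: 7.68 × 390/(390 + 390) = 3.84 V.
With the supply zeroed, Ra and Rb appear in parallel from the tap: R_th = Ra‖Rb = (390 × 390)/780.0 = 195 kΩ.

V_th = 3.84 V, R_th = 195 kΩ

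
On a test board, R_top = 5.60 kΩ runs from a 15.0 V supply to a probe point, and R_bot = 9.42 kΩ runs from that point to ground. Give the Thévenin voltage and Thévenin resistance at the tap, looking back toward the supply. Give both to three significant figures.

V_th is the open-circuit tap voltage: 15.0 × 9.42/(5.60 + 9.42) = 9.41 V.
With the supply zeroed, R_top and R_bot appear in parallel from the tap: R_th = R_top‖R_bot = (5.60 × 9.42)/15.02 = 3.51 kΩ.

V_th = 9.41 V, R_th = 3.51 kΩ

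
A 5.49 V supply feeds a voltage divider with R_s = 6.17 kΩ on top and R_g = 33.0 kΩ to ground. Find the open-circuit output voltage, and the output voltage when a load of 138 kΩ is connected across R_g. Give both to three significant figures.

Unloaded: 4.63 V; loaded: 4.46 V

Open-circuit: V = 5.49 × 33.0/(6.17 + 33.0) = 4.63 V.
With the load, R_g becomes R_g‖R_L = 26.63 kΩ, so V = 5.49 × 26.63/32.80 = 4.46 V.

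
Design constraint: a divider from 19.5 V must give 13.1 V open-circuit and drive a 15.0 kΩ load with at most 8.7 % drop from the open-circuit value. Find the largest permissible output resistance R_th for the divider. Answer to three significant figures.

R_th ≤ 1.43 kΩ

Loading drop = R_th/(R_th + R_L) ≤ 0.0870, so R_th ≤ R_L · ε/(1−ε) = 15.0 kΩ × 0.0870/0.9130 = 1.43 kΩ.
(Any R1, R2 with R2/(R1+R2) = 0.672 and R1‖R2 ≤ 1.43 kΩ will meet the spec.)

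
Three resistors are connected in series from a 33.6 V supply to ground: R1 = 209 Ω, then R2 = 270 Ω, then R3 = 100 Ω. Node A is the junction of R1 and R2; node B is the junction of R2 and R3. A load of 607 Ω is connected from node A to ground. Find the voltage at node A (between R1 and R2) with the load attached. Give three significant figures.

V ≈ 17.6 V

Below node A the series string R2+R3 = 370.0 Ω sits in parallel with the 607 Ω load: 229.9 Ω.
V_A = 33.6 × 229.9/(209 + 229.9) = 17.6 V.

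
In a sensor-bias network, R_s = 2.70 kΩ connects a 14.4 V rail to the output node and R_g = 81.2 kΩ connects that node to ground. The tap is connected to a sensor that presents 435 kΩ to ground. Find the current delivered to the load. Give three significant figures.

I_L ≈ 0.0318 mA

R_g‖R_L = 68.43 kΩ; V_out = 14.4 × 68.43/71.13 = 13.85 V.
I_L = V_out / R_L = 13.85 / 435 kΩ = 0.0318 mA.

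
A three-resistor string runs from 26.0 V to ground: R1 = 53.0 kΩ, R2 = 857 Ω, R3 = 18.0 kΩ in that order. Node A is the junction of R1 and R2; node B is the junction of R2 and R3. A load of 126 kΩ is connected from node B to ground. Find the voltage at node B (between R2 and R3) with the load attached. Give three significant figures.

V ≈ 5.88 V

At node B, R3 is in parallel with the load: R3‖R_L = 15750 Ω.
Below node A the resistance is R2 + (R3‖R_L) = 16610 Ω, so V_A = 26.0 × 16610/69610 = 6.203 V.
Then V_B = V_A × (R3‖R_L)/(R2 + R3‖R_L) = 6.203 × 15750/16610 = 5.88 V.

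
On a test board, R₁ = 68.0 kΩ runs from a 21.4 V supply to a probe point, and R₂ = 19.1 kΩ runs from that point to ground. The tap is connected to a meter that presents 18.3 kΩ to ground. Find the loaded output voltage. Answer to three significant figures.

The load sits in parallel with R₂: R₂‖R_L = (19.1 × 18.3) / (19.1 + 18.3) = 9.346 kΩ.
V_out = 21.4 × 9.346 / (68.0 + 9.346) = 21.4 × 9.346/77.35 = 2.59 V.
(Unloaded it would have been 4.69 V.)

V_out ≈ 2.59 V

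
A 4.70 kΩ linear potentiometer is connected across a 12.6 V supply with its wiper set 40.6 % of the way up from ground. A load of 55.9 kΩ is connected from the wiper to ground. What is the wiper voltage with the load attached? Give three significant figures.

The wiper splits the pot into (1−α)R = 2.792 kΩ above and αR = 1.908 kΩ below.
Lower section ‖ load = 1.845 kΩ.
V_wiper = 12.6 × 1.845/(2.792 + 1.845) = 5.01 V.

V ≈ 5.01 V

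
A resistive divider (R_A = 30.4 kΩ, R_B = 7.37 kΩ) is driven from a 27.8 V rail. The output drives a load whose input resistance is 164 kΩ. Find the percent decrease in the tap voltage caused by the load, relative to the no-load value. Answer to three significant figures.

3.49 %

The divider's output (Thévenin) resistance is R_A‖R_B = 5.932 kΩ.
Fractional drop under load = R_th/(R_th + R_L) = 5.932 / (5.932 + 164) = 0.03491.
So the output falls by 3.49 %.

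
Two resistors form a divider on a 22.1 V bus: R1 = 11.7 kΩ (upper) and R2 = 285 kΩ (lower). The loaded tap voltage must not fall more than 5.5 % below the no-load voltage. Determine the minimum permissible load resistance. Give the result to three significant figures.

R_L(min) ≈ 193 kΩ

Output resistance R_th = R1‖R2 = (11.7 × 285)/296.7 = 11.24 kΩ.
The fractional drop is R_th/(R_th + R_L); requiring this ≤ 0.0550 gives R_L ≥ R_th(1/0.0550 − 1) = 11.24 × 17.18 = 193 kΩ.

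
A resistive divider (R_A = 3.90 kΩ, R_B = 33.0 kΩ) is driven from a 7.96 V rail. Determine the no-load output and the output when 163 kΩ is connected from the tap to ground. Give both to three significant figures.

Unloaded: 7.12 V; loaded: 6.97 V

Open-circuit: V = 7.96 × 33.0/(3.90 + 33.0) = 7.12 V.
With the load, R_B becomes R_B‖R_L = 27.44 kΩ, so V = 7.96 × 27.44/31.34 = 6.97 V.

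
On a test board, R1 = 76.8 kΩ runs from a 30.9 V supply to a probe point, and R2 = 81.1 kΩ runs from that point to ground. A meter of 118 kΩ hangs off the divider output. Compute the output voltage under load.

The load sits in parallel with R2: R2‖R_L = (81.1 × 118) / (81.1 + 118) = 48.07 kΩ.
V_out = 30.9 × 48.07 / (76.8 + 48.07) = 30.9 × 48.07/124.9 = 11.9 V.

V_out ≈ 11.9 V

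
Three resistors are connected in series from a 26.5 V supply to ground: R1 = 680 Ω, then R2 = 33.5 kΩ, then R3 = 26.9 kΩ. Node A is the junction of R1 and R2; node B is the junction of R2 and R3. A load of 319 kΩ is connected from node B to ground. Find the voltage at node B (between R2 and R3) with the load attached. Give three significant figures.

At node B, R3 is in parallel with the load: R3‖R_L = 24810 Ω.
Below node A the resistance is R2 + (R3‖R_L) = 58310 Ω, so V_A = 26.5 × 58310/58990 = 26.19 V.
Then V_B = V_A × (R3‖R_L)/(R2 + R3‖R_L) = 26.19 × 24810/58310 = 11.1 V.

V ≈ 11.1 V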